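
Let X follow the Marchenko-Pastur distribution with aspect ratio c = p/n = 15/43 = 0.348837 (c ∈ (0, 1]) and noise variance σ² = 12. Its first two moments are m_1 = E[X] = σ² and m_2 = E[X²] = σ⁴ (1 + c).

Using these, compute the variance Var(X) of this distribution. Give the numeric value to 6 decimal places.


m_1 = E[X] = σ² = 12, so m_1² = 144.
m_2 = E[X²] = σ⁴ (1 + c) = 144 · (1 + 0.348837) = 144 · 1.348837 = 194.232558.
(Note m_2 − m_1² simplifies to c · σ⁴ = 0.348837 · 144.)

Var(X) = m_2 − m_1² = 194.232558 − 144 = 50.232558.


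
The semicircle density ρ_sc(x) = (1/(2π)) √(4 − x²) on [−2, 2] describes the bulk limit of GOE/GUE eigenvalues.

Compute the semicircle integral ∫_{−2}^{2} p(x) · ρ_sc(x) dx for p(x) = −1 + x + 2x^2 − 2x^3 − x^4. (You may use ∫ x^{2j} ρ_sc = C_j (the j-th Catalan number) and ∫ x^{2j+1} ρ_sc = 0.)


Write p(x) = Σ a_i x^i, split into monomials and integrate each against ρ_sc separately.
Using ∫ x^{2j} ρ_sc = C_j = (1/(j+1)) C(2j, j) (Catalan numbers) and ∫ x^{2j+1} ρ_sc = 0 (odd monomials vanish by symmetry):
  i = 0 (even): a_0 · C_{0} = -1 · 1 = -1
  i = 1 (odd): ∫ x^1 ρ_sc = 0 (vanishes)
  i = 2 (even): a_2 · C_{1} = 2 · 1 = 2
  i = 3 (odd): ∫ x^3 ρ_sc = 0 (vanishes)
  i = 4 (even): a_4 · C_{2} = -1 · 2 = -2

Summing the contributions: ∫_{−2}^{2} p(x) ρ_sc(x) dx = (-1) + 2 + (-2) = -1.


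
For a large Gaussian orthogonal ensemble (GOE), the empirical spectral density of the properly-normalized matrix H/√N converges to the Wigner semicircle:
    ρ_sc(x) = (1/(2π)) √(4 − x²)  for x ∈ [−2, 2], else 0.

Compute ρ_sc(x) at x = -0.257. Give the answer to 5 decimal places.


ρ_sc(x) = (1/(2π)) √(4 − x²). With x = -0.257:
  4 − x² = 4 − (-0.257)² = 4 − 0.066049 = 3.933951.
  √(4 − x²) = 1.983419.
  1/(2π) = 0.159155.
  ρ_sc(-0.257) = 0.159155 · 1.983419 = 0.315671.

Rounded to 5 decimal places: ρ_sc(-0.257) ≈ 0.31567.


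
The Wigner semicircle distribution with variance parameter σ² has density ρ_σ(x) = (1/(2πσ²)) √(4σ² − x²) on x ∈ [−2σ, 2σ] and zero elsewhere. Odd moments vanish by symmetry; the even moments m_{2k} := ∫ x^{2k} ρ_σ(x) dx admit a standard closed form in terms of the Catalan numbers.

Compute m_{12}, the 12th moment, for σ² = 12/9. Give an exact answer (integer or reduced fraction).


By the scaled semicircle moment identity, m_{2k} = σ^{2k} · C_k with k = 6.
C_6 = (1/(k+1)) · C(2k, k) = (1/7) · C(12, 6) = (1/7) · 924 = 132.
σ^{2k} = (σ²)^k = (12/9)^6 = 4096/729.

Therefore m_{12} = σ^{12} · C_6 = (4096/729) · 132 = 180224/243.


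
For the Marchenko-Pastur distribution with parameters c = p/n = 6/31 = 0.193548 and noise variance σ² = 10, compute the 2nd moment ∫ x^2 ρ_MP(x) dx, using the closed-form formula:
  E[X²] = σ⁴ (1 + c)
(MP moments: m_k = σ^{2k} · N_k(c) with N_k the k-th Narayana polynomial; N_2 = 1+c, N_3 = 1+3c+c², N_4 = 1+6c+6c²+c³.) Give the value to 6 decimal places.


E[X²] = σ⁴ (1 + c) (second MP moment). With σ² = 10 (so σ⁴ = 100) and c = 6/31 = 0.193548: E[X²] = 100 · (1 + 0.193548) = 100 · 1.193548.

So E[X^2] = 119.354839.


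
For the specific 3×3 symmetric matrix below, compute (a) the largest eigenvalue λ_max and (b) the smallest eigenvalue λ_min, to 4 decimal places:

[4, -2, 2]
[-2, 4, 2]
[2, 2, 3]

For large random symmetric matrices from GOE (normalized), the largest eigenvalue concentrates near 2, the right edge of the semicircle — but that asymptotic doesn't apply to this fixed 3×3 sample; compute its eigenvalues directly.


Since M is real symmetric, all three eigenvalues are real; they are the roots of det(λI − M) = λ³ − (tr M) λ² + s λ − det M, where s is the sum of the principal 2×2 minors.
tr M = 4 + 4 + 3 = 11.
s = (4·4 − (-2)²) + (4·3 − 2²) + (4·3 − 2²) = 12 + 8 + 8 = 28.
det M (expand along row 1) = 4·8 − (-2)·(-10) + 2·(-12) = -12.
Characteristic polynomial: λ³ − 11λ² + 28λ + 12 = 0.
Substitute λ = y + (tr M)/3 = y + 3.666667 to remove the quadratic term: y³ + p·y + q = 0 with p = s − (tr M)²/3 = -12.333333 and q = −2(tr M)³/27 + (tr M)·s/3 − det M = 16.074074.
Three real roots ⇒ use the trigonometric (Viète) form: r = 2√(−p/3) = 4.055175, φ = arccos(3q/(p·r)) = arccos(-0.964178) = 2.873123 rad.
y_k = r·cos(φ/3 − 2πk/3) for k = 0, 1, 2 gives y = 2.333333, 1.705615, -4.038948.
λ_k = y_k + 3.666667 gives λ = 6.0000, 5.3723, -0.3723 (check: the sum is 11.0000 = tr M).

Hence λ_max = 6.0000 and λ_min = -0.3723.


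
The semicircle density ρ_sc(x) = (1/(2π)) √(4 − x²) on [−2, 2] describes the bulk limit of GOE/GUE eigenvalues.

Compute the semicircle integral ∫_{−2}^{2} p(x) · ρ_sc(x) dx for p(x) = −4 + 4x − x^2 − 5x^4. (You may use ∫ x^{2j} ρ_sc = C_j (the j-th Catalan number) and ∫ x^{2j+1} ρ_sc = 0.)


Write p(x) = Σ a_i x^i, split into monomials and integrate each against ρ_sc separately.
Using ∫ x^{2j} ρ_sc = C_j = (1/(j+1)) C(2j, j) (Catalan numbers) and ∫ x^{2j+1} ρ_sc = 0 (odd monomials vanish by symmetry):
  i = 0 (even): a_0 · C_{0} = -4 · 1 = -4
  i = 1 (odd): ∫ x^1 ρ_sc = 0 (vanishes)
  i = 2 (even): a_2 · C_{1} = -1 · 1 = -1
  i = 4 (even): a_4 · C_{2} = -5 · 2 = -10

Summing the contributions: ∫_{−2}^{2} p(x) ρ_sc(x) dx = (-4) + (-1) + (-10) = -15.


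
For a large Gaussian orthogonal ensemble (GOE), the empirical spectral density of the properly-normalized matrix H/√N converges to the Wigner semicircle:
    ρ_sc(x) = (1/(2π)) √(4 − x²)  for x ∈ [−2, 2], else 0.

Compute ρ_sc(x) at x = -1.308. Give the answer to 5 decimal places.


ρ_sc(x) = (1/(2π)) √(4 − x²). With x = -1.308:
  4 − x² = 4 − (-1.308)² = 4 − 1.710864 = 2.289136.
  √(4 − x²) = 1.512989.
  1/(2π) = 0.159155.
  ρ_sc(-1.308) = 0.159155 · 1.512989 = 0.240800.

Rounded to 5 decimal places: ρ_sc(-1.308) ≈ 0.24080.


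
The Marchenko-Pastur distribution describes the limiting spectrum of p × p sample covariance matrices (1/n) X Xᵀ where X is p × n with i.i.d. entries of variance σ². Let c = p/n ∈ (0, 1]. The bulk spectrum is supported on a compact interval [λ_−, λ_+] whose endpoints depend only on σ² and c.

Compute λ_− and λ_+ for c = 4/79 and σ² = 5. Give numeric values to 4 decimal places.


c = 4/79 = 0.050633; √c = 0.225018.
λ_− = σ² (1 − √c)² = 5 · (1 − 0.225018)² = 5 · (0.774982)² = 3.002989.
λ_+ = σ² (1 + √c)² = 5 · (1 + 0.225018)² = 5 · (1.225018)² = 7.503340.

Rounded to 4 decimal places: λ_− ≈ 3.0030, λ_+ ≈ 7.5033.


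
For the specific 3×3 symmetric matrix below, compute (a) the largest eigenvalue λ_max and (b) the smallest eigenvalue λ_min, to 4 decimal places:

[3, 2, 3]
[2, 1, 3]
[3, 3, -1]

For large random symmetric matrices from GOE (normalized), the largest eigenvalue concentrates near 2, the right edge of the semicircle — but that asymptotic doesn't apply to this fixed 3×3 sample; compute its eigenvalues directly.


Since M is real symmetric, all three eigenvalues are real; they are the roots of det(λI − M) = λ³ − (tr M) λ² + s λ − det M, where s is the sum of the principal 2×2 minors.
tr M = 3 + 1 + (-1) = 3.
s = (3·1 − 2²) + (3·(-1) − 3²) + (1·(-1) − 3²) = -1 + (-12) + (-10) = -23.
det M (expand along row 1) = 3·(-10) − 2·(-11) + 3·3 = 1.
Characteristic polynomial: λ³ − 3λ² − 23λ − 1 = 0.
Substitute λ = y + (tr M)/3 = y + 1.000000 to remove the quadratic term: y³ + p·y + q = 0 with p = s − (tr M)²/3 = -26.000000 and q = −2(tr M)³/27 + (tr M)·s/3 − det M = -26.000000.
Three real roots ⇒ use the trigonometric (Viète) form: r = 2√(−p/3) = 5.887841, φ = arccos(3q/(p·r)) = arccos(0.509525) = 1.036164 rad.
y_k = r·cos(φ/3 − 2πk/3) for k = 0, 1, 2 gives y = 5.540129, -1.043731, -4.496398.
λ_k = y_k + 1.000000 gives λ = 6.5401, -0.0437, -3.4964 (check: the sum is 3.0000 = tr M).

Hence λ_max = 6.5401 and λ_min = -3.4964.


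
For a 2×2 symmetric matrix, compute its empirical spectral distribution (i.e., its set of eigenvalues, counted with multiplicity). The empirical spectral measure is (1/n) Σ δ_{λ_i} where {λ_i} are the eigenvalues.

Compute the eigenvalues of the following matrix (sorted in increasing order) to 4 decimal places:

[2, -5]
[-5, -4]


Since M is real symmetric, both eigenvalues are real; they are the roots of det(λI − M) = λ² − (tr M) λ + det M.
tr M = 2 + (-4) = -2.
det M = 2·(-4) − (-5)² = -8 − 25 = -33.
Characteristic polynomial: λ² + 2λ − 33 = 0.
Discriminant Δ = (tr M)² − 4·det M = 4 − (-132) = 136; √Δ = 11.661904.
λ = (tr M ± √Δ)/2 = (-2 ± 11.661904)/2, giving (tr M − √Δ)/2 = -6.8310 and (tr M + √Δ)/2 = 4.8310.

Eigenvalues sorted in increasing order: [-6.8310, 4.8310].


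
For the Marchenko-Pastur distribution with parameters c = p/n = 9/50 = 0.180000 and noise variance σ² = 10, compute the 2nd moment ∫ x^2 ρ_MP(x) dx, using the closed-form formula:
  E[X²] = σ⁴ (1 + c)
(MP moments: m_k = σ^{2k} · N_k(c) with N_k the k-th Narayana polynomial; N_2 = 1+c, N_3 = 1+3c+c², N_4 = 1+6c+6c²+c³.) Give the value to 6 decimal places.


E[X²] = σ⁴ (1 + c) (second MP moment). With σ² = 10 (so σ⁴ = 100) and c = 9/50 = 0.180000: E[X²] = 100 · (1 + 0.180000) = 100 · 1.180000.

So E[X^2] = 118.000000.


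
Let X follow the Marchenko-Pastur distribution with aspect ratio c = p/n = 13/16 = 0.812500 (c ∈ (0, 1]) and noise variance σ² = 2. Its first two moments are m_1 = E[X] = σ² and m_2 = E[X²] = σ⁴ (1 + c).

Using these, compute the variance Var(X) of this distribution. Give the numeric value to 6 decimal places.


m_1 = E[X] = σ² = 2, so m_1² = 4.
m_2 = E[X²] = σ⁴ (1 + c) = 4 · (1 + 0.812500) = 4 · 1.812500 = 7.250000.
(Note m_2 − m_1² simplifies to c · σ⁴ = 0.812500 · 4.)

Var(X) = m_2 − m_1² = 7.250000 − 4 = 3.250000.


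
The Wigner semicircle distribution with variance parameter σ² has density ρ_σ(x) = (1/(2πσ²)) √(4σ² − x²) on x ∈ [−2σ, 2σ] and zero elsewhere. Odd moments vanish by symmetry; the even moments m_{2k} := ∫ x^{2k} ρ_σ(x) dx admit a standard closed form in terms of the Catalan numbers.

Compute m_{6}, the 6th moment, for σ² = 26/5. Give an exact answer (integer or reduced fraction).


By the scaled semicircle moment identity, m_{2k} = σ^{2k} · C_k with k = 3.
C_3 = (1/(k+1)) · C(2k, k) = (1/4) · C(6, 3) = (1/4) · 20 = 5.
σ^{2k} = (σ²)^k = (26/5)^3 = 17576/125.

Therefore m_{6} = σ^{6} · C_3 = (17576/125) · 5 = 17576/25.


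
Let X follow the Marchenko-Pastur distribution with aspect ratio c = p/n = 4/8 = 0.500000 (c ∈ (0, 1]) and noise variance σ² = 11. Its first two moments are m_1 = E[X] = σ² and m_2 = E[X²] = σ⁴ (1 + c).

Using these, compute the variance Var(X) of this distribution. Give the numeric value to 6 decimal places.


m_1 = E[X] = σ² = 11, so m_1² = 121.
m_2 = E[X²] = σ⁴ (1 + c) = 121 · (1 + 0.500000) = 121 · 1.500000 = 181.500000.
(Note m_2 − m_1² simplifies to c · σ⁴ = 0.500000 · 121.)

Var(X) = m_2 − m_1² = 181.500000 − 121 = 60.500000.


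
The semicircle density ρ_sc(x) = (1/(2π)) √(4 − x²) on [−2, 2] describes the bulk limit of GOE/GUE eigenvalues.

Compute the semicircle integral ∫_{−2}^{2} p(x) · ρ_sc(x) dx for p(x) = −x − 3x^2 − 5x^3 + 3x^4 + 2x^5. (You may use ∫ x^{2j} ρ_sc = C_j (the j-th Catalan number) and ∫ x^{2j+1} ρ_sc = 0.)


Write p(x) = Σ a_i x^i, split into monomials and integrate each against ρ_sc separately.
Using ∫ x^{2j} ρ_sc = C_j = (1/(j+1)) C(2j, j) (Catalan numbers) and ∫ x^{2j+1} ρ_sc = 0 (odd monomials vanish by symmetry):
  i = 1 (odd): ∫ x^1 ρ_sc = 0 (vanishes)
  i = 2 (even): a_2 · C_{1} = -3 · 1 = -3
  i = 3 (odd): ∫ x^3 ρ_sc = 0 (vanishes)
  i = 4 (even): a_4 · C_{2} = 3 · 2 = 6
  i = 5 (odd): ∫ x^5 ρ_sc = 0 (vanishes)

Summing the contributions: ∫_{−2}^{2} p(x) ρ_sc(x) dx = (-3) + 6 = 3.


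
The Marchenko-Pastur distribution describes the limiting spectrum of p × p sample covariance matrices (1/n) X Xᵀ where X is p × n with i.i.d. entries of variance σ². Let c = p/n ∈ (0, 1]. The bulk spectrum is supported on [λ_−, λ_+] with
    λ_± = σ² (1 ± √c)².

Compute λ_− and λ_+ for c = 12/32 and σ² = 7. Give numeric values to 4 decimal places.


c = 12/32 = 0.375000; √c = 0.612372.
λ_− = σ² (1 − √c)² = 7 · (1 − 0.612372)² = 7 · (0.387628)² = 1.051786.
λ_+ = σ² (1 + √c)² = 7 · (1 + 0.612372)² = 7 · (1.612372)² = 18.198214.

Rounded to 4 decimal places: λ_− ≈ 1.0518, λ_+ ≈ 18.1982.


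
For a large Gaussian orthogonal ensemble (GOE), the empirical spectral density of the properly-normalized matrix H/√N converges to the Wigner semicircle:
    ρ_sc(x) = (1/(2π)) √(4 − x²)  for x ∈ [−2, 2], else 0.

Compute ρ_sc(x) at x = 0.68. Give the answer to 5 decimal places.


ρ_sc(x) = (1/(2π)) √(4 − x²). With x = 0.68:
  4 − x² = 4 − (0.68)² = 4 − 0.462400 = 3.537600.
  √(4 − x²) = 1.880851.
  1/(2π) = 0.159155.
  ρ_sc(0.68) = 0.159155 · 1.880851 = 0.299347.

Rounded to 5 decimal places: ρ_sc(0.68) ≈ 0.29935.


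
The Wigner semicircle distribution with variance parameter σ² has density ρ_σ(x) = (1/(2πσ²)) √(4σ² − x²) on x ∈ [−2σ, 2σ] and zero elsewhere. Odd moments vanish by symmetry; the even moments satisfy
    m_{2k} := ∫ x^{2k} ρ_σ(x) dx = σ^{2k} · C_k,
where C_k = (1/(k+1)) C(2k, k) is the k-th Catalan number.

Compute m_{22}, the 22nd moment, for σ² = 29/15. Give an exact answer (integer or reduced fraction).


By the scaled semicircle moment identity, m_{2k} = σ^{2k} · C_k with k = 11.
C_11 = (1/(k+1)) · C(2k, k) = (1/12) · C(22, 11) = (1/12) · 705432 = 58786.
σ^{2k} = (σ²)^k = (29/15)^11 = 12200509765705829/8649755859375.

Therefore m_{22} = σ^{22} · C_11 = (12200509765705829/8649755859375) · 58786 = 717219167086782863594/8649755859375.


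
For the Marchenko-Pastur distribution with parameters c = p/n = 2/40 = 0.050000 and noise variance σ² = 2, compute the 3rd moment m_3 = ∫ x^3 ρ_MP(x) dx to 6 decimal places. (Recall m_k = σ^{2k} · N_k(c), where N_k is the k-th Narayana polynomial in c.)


E[X³] = σ⁶ (1 + 3c + c²) (third MP moment). With σ² = 2 (so σ⁶ = 8) and c = 2/40 = 0.050000: E[X³] = 8 · (1 + 3·0.050000 + (0.050000)²) = 8 · 1.152500.

So E[X^3] = 9.220000.


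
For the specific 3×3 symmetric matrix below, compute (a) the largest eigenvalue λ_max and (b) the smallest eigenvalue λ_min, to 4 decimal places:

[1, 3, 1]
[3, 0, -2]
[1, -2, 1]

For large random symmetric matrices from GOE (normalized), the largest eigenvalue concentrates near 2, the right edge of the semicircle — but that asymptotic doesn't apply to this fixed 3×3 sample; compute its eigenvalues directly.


Since M is real symmetric, all three eigenvalues are real; they are the roots of det(λI − M) = λ³ − (tr M) λ² + s λ − det M, where s is the sum of the principal 2×2 minors.
tr M = 1 + 0 + 1 = 2.
s = (1·0 − 3²) + (1·1 − 1²) + (0·1 − (-2)²) = -9 + 0 + (-4) = -13.
det M (expand along row 1) = 1·(-4) − 3·5 + 1·(-6) = -25.
Characteristic polynomial: λ³ − 2λ² − 13λ + 25 = 0.
Substitute λ = y + (tr M)/3 = y + 0.666667 to remove the quadratic term: y³ + p·y + q = 0 with p = s − (tr M)²/3 = -14.333333 and q = −2(tr M)³/27 + (tr M)·s/3 − det M = 15.740741.
Three real roots ⇒ use the trigonometric (Viète) form: r = 2√(−p/3) = 4.371626, φ = arccos(3q/(p·r)) = arccos(-0.753627) = 2.424359 rad.
y_k = r·cos(φ/3 − 2πk/3) for k = 0, 1, 2 gives y = 3.020178, 1.227104, -4.247282.
λ_k = y_k + 0.666667 gives λ = 3.6868, 1.8938, -3.5806 (check: the sum is 2.0000 = tr M).

Hence λ_max = 3.6868 and λ_min = -3.5806.


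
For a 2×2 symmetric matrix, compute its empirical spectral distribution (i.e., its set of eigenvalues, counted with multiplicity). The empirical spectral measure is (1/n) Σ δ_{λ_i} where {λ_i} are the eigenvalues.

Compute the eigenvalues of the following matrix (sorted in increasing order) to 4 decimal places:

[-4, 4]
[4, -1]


Since M is real symmetric, both eigenvalues are real; they are the roots of det(λI − M) = λ² − (tr M) λ + det M.
tr M = -4 + (-1) = -5.
det M = (-4)·(-1) − 4² = 4 − 16 = -12.
Characteristic polynomial: λ² + 5λ − 12 = 0.
Discriminant Δ = (tr M)² − 4·det M = 25 − (-48) = 73; √Δ = 8.544004.
λ = (tr M ± √Δ)/2 = (-5 ± 8.544004)/2, giving (tr M − √Δ)/2 = -6.7720 and (tr M + √Δ)/2 = 1.7720.

Eigenvalues sorted in increasing order: [-6.7720, 1.7720].


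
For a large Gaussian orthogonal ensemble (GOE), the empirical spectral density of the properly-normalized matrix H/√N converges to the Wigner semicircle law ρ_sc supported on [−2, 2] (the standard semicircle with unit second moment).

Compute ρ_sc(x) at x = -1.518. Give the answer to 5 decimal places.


ρ_sc(x) = (1/(2π)) √(4 − x²). With x = -1.518:
  4 − x² = 4 − (-1.518)² = 4 − 2.304324 = 1.695676.
  √(4 − x²) = 1.302181.
  1/(2π) = 0.159155.
  ρ_sc(-1.518) = 0.159155 · 1.302181 = 0.207249.

Rounded to 5 decimal places: ρ_sc(-1.518) ≈ 0.20725.


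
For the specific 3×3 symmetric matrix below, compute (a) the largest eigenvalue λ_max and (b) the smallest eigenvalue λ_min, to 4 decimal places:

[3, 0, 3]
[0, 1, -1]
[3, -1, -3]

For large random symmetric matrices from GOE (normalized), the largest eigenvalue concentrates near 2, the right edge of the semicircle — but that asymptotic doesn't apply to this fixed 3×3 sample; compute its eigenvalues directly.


Since M is real symmetric, all three eigenvalues are real; they are the roots of det(λI − M) = λ³ − (tr M) λ² + s λ − det M, where s is the sum of the principal 2×2 minors.
tr M = 3 + 1 + (-3) = 1.
s = (3·1 − 0²) + (3·(-3) − 3²) + (1·(-3) − (-1)²) = 3 + (-18) + (-4) = -19.
det M (expand along row 1) = 3·(-4) − 0·3 + 3·(-3) = -21.
Characteristic polynomial: λ³ − λ² − 19λ + 21 = 0.
Substitute λ = y + (tr M)/3 = y + 0.333333 to remove the quadratic term: y³ + p·y + q = 0 with p = s − (tr M)²/3 = -19.333333 and q = −2(tr M)³/27 + (tr M)·s/3 − det M = 14.592593.
Three real roots ⇒ use the trigonometric (Viète) form: r = 2√(−p/3) = 5.077182, φ = arccos(3q/(p·r)) = arccos(-0.445989) = 2.033075 rad.
y_k = r·cos(φ/3 − 2πk/3) for k = 0, 1, 2 gives y = 3.955237, 0.779266, -4.734503.
λ_k = y_k + 0.333333 gives λ = 4.2886, 1.1126, -4.4012 (check: the sum is 1.0000 = tr M).

Hence λ_max = 4.2886 and λ_min = -4.4012.


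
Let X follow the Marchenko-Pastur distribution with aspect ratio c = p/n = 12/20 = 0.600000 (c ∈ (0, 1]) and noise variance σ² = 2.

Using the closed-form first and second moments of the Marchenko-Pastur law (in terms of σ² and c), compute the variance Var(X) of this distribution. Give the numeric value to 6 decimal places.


Recall the MP moments m_1 = E[X] = σ² and m_2 = E[X²] = σ⁴ (1 + c).
m_1 = E[X] = σ² = 2, so m_1² = 4.
m_2 = E[X²] = σ⁴ (1 + c) = 4 · (1 + 0.600000) = 4 · 1.600000 = 6.400000.
(Note m_2 − m_1² simplifies to c · σ⁴ = 0.600000 · 4.)

Var(X) = m_2 − m_1² = 6.400000 − 4 = 2.400000.


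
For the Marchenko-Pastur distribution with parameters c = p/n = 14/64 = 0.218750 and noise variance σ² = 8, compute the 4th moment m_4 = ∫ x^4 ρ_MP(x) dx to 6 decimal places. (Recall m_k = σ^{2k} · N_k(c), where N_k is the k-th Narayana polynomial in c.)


E[X⁴] = σ⁸ (1 + 6c + 6c² + c³) (fourth MP moment). With σ² = 8 (so σ⁸ = 4096) and c = 14/64 = 0.218750: E[X⁴] = 4096 · (1 + 6·0.218750 + 6·(0.218750)² + (0.218750)³) = 4096 · 2.610077.

So E[X^4] = 10690.875000.


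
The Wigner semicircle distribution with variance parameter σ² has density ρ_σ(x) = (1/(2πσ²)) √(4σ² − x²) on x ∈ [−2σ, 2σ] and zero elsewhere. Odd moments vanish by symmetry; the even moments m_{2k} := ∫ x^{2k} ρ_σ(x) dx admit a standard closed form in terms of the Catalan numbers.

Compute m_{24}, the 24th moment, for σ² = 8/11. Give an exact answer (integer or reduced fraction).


By the scaled semicircle moment identity, m_{2k} = σ^{2k} · C_k with k = 12.
C_12 = (1/(k+1)) · C(2k, k) = (1/13) · C(24, 12) = (1/13) · 2704156 = 208012.
σ^{2k} = (σ²)^k = (8/11)^12 = 68719476736/3138428376721.

Therefore m_{24} = σ^{24} · C_12 = (68719476736/3138428376721) · 208012 = 14294475794808832/3138428376721.


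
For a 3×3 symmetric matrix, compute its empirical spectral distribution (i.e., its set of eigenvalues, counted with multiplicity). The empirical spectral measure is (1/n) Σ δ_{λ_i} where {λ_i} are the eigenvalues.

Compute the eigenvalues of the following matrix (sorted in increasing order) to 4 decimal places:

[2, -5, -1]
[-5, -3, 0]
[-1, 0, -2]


Since M is real symmetric, all three eigenvalues are real; they are the roots of det(λI − M) = λ³ − (tr M) λ² + s λ − det M, where s is the sum of the principal 2×2 minors.
tr M = 2 + (-3) + (-2) = -3.
s = (2·(-3) − (-5)²) + (2·(-2) − (-1)²) + ((-3)·(-2) − 0²) = -31 + (-5) + 6 = -30.
det M (expand along row 1) = 2·6 − (-5)·10 + (-1)·(-3) = 65.
Characteristic polynomial: λ³ + 3λ² − 30λ − 65 = 0.
Substitute λ = y + (tr M)/3 = y − 1.000000 to remove the quadratic term: y³ + p·y + q = 0 with p = s − (tr M)²/3 = -33.000000 and q = −2(tr M)³/27 + (tr M)·s/3 − det M = -33.000000.
Three real roots ⇒ use the trigonometric (Viète) form: r = 2√(−p/3) = 6.633250, φ = arccos(3q/(p·r)) = arccos(0.452267) = 1.101491 rad.
y_k = r·cos(φ/3 − 2πk/3) for k = 0, 1, 2 gives y = 6.191139, -1.033446, -5.157692.
λ_k = y_k − 1.000000 gives λ = 5.1911, -2.0334, -6.1577 (check: the sum is -3.0000 = tr M).

Eigenvalues sorted in increasing order: [-6.1577, -2.0334, 5.1911].


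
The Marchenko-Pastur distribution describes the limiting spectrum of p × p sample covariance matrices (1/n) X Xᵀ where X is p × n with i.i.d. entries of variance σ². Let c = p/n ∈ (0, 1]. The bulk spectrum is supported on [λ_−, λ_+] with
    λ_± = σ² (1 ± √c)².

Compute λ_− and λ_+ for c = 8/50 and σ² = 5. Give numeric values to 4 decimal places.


c = 8/50 = 0.160000; √c = 0.400000.
λ_− = σ² (1 − √c)² = 5 · (1 − 0.400000)² = 5 · (0.600000)² = 1.800000.
λ_+ = σ² (1 + √c)² = 5 · (1 + 0.400000)² = 5 · (1.400000)² = 9.800000.

Rounded to 4 decimal places: λ_− ≈ 1.8000, λ_+ ≈ 9.8000.


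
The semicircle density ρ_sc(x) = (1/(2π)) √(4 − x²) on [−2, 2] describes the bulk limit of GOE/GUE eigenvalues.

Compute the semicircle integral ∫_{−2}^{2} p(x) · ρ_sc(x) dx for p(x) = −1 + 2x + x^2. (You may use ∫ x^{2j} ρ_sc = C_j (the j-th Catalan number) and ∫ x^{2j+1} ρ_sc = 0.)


Write p(x) = Σ a_i x^i, split into monomials and integrate each against ρ_sc separately.
Using ∫ x^{2j} ρ_sc = C_j = (1/(j+1)) C(2j, j) (Catalan numbers) and ∫ x^{2j+1} ρ_sc = 0 (odd monomials vanish by symmetry):
  i = 0 (even): a_0 · C_{0} = -1 · 1 = -1
  i = 1 (odd): ∫ x^1 ρ_sc = 0 (vanishes)
  i = 2 (even): a_2 · C_{1} = 1 · 1 = 1

Summing the contributions: ∫_{−2}^{2} p(x) ρ_sc(x) dx = (-1) + 1 = 0.


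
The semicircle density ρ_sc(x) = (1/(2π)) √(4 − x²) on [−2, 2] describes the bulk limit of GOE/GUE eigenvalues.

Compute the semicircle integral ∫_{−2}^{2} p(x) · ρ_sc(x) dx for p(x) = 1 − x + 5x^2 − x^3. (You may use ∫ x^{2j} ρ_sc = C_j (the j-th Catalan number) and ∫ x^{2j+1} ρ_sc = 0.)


Write p(x) = Σ a_i x^i, split into monomials and integrate each against ρ_sc separately.
Using ∫ x^{2j} ρ_sc = C_j = (1/(j+1)) C(2j, j) (Catalan numbers) and ∫ x^{2j+1} ρ_sc = 0 (odd monomials vanish by symmetry):
  i = 0 (even): a_0 · C_{0} = 1 · 1 = 1
  i = 1 (odd): ∫ x^1 ρ_sc = 0 (vanishes)
  i = 2 (even): a_2 · C_{1} = 5 · 1 = 5
  i = 3 (odd): ∫ x^3 ρ_sc = 0 (vanishes)

Summing the contributions: ∫_{−2}^{2} p(x) ρ_sc(x) dx = 1 + 5 = 6.


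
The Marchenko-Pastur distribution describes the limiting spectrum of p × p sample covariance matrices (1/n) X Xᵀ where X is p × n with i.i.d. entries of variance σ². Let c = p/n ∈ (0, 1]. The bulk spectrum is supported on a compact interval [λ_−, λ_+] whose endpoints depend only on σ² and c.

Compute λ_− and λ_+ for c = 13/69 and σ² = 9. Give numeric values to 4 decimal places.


c = 13/69 = 0.188406; √c = 0.434057.
λ_− = σ² (1 − √c)² = 9 · (1 − 0.434057)² = 9 · (0.565943)² = 2.882620.
λ_+ = σ² (1 + √c)² = 9 · (1 + 0.434057)² = 9 · (1.434057)² = 18.508685.

Rounded to 4 decimal places: λ_− ≈ 2.8826, λ_+ ≈ 18.5087.


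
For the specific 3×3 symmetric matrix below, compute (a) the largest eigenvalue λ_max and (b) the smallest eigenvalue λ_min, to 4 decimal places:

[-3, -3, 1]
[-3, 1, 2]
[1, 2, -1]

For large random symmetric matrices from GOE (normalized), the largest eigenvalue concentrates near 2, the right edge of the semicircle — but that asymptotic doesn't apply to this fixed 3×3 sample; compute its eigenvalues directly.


Since M is real symmetric, all three eigenvalues are real; they are the roots of det(λI − M) = λ³ − (tr M) λ² + s λ − det M, where s is the sum of the principal 2×2 minors.
tr M = -3 + 1 + (-1) = -3.
s = ((-3)·1 − (-3)²) + ((-3)·(-1) − 1²) + (1·(-1) − 2²) = -12 + 2 + (-5) = -15.
det M (expand along row 1) = (-3)·(-5) − (-3)·1 + 1·(-7) = 11.
Characteristic polynomial: λ³ + 3λ² − 15λ − 11 = 0.
Substitute λ = y + (tr M)/3 = y − 1.000000 to remove the quadratic term: y³ + p·y + q = 0 with p = s − (tr M)²/3 = -18.000000 and q = −2(tr M)³/27 + (tr M)·s/3 − det M = 6.000000.
Three real roots ⇒ use the trigonometric (Viète) form: r = 2√(−p/3) = 4.898979, φ = arccos(3q/(p·r)) = arccos(-0.204124) = 1.776365 rad.
y_k = r·cos(φ/3 − 2πk/3) for k = 0, 1, 2 gives y = 4.064969, 0.335430, -4.400399.
λ_k = y_k − 1.000000 gives λ = 3.0650, -0.6646, -5.4004 (check: the sum is -3.0000 = tr M).

Hence λ_max = 3.0650 and λ_min = -5.4004.


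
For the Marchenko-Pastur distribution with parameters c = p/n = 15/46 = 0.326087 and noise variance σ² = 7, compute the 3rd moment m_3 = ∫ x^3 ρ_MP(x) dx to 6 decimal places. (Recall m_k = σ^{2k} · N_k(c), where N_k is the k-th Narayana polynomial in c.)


E[X³] = σ⁶ (1 + 3c + c²) (third MP moment). With σ² = 7 (so σ⁶ = 343) and c = 15/46 = 0.326087: E[X³] = 343 · (1 + 3·0.326087 + (0.326087)²) = 343 · 2.084594.

So E[X^3] = 715.015595.


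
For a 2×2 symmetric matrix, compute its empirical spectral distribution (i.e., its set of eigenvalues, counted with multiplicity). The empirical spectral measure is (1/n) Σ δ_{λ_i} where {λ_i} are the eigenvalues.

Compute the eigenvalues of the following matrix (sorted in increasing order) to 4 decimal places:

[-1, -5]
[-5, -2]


Since M is real symmetric, both eigenvalues are real; they are the roots of det(λI − M) = λ² − (tr M) λ + det M.
tr M = -1 + (-2) = -3.
det M = (-1)·(-2) − (-5)² = 2 − 25 = -23.
Characteristic polynomial: λ² + 3λ − 23 = 0.
Discriminant Δ = (tr M)² − 4·det M = 9 − (-92) = 101; √Δ = 10.049876.
λ = (tr M ± √Δ)/2 = (-3 ± 10.049876)/2, giving (tr M − √Δ)/2 = -6.5249 and (tr M + √Δ)/2 = 3.5249.

Eigenvalues sorted in increasing order: [-6.5249, 3.5249].


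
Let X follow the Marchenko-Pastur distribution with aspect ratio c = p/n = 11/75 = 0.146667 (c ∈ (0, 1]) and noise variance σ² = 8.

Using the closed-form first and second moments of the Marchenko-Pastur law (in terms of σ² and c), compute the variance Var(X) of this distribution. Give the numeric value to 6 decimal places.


Recall the MP moments m_1 = E[X] = σ² and m_2 = E[X²] = σ⁴ (1 + c).
m_1 = E[X] = σ² = 8, so m_1² = 64.
m_2 = E[X²] = σ⁴ (1 + c) = 64 · (1 + 0.146667) = 64 · 1.146667 = 73.386667.
(Note m_2 − m_1² simplifies to c · σ⁴ = 0.146667 · 64.)

Var(X) = m_2 − m_1² = 73.386667 − 64 = 9.386667.


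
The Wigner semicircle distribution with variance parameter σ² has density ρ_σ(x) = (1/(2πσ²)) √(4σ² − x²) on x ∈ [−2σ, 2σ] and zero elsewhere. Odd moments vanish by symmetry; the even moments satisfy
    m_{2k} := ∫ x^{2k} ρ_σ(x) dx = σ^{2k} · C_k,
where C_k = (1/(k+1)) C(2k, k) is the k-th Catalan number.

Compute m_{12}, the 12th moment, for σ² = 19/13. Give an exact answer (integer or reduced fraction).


By the scaled semicircle moment identity, m_{2k} = σ^{2k} · C_k with k = 6.
C_6 = (1/(k+1)) · C(2k, k) = (1/7) · C(12, 6) = (1/7) · 924 = 132.
σ^{2k} = (σ²)^k = (19/13)^6 = 47045881/4826809.

Therefore m_{12} = σ^{12} · C_6 = (47045881/4826809) · 132 = 6210056292/4826809.


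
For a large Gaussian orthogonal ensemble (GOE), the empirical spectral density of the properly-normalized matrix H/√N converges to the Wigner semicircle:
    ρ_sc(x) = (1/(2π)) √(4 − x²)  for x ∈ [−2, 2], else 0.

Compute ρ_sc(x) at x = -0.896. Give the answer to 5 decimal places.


ρ_sc(x) = (1/(2π)) √(4 − x²). With x = -0.896:
  4 − x² = 4 − (-0.896)² = 4 − 0.802816 = 3.197184.
  √(4 − x²) = 1.788067.
  1/(2π) = 0.159155.
  ρ_sc(-0.896) = 0.159155 · 1.788067 = 0.284580.

Rounded to 5 decimal places: ρ_sc(-0.896) ≈ 0.28458.


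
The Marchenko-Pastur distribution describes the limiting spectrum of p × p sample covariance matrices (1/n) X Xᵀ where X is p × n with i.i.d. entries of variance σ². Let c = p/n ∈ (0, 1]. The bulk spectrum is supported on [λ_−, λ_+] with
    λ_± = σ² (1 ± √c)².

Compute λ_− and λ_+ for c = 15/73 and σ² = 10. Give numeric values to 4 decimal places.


c = 15/73 = 0.205479; √c = 0.453298.
λ_− = σ² (1 − √c)² = 10 · (1 − 0.453298)² = 10 · (0.546702)² = 2.988826.
λ_+ = σ² (1 + √c)² = 10 · (1 + 0.453298)² = 10 · (1.453298)² = 21.120763.

Rounded to 4 decimal places: λ_− ≈ 2.9888, λ_+ ≈ 21.1208.


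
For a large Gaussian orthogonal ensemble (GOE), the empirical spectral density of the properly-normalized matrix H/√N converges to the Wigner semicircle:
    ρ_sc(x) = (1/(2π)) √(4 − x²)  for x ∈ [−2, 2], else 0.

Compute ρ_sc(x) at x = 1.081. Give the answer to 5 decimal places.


ρ_sc(x) = (1/(2π)) √(4 − x²). With x = 1.081:
  4 − x² = 4 − (1.081)² = 4 − 1.168561 = 2.831439.
  √(4 − x²) = 1.682688.
  1/(2π) = 0.159155.
  ρ_sc(1.081) = 0.159155 · 1.682688 = 0.267808.

Rounded to 5 decimal places: ρ_sc(1.081) ≈ 0.26781.


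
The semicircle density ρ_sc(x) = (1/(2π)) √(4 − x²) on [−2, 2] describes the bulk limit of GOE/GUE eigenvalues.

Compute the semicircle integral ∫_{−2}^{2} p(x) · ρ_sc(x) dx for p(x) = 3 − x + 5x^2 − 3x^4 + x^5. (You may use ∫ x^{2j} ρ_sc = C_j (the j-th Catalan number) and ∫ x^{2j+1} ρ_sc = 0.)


Write p(x) = Σ a_i x^i, split into monomials and integrate each against ρ_sc separately.
Using ∫ x^{2j} ρ_sc = C_j = (1/(j+1)) C(2j, j) (Catalan numbers) and ∫ x^{2j+1} ρ_sc = 0 (odd monomials vanish by symmetry):
  i = 0 (even): a_0 · C_{0} = 3 · 1 = 3
  i = 1 (odd): ∫ x^1 ρ_sc = 0 (vanishes)
  i = 2 (even): a_2 · C_{1} = 5 · 1 = 5
  i = 4 (even): a_4 · C_{2} = -3 · 2 = -6
  i = 5 (odd): ∫ x^5 ρ_sc = 0 (vanishes)

Summing the contributions: ∫_{−2}^{2} p(x) ρ_sc(x) dx = 3 + 5 + (-6) = 2.


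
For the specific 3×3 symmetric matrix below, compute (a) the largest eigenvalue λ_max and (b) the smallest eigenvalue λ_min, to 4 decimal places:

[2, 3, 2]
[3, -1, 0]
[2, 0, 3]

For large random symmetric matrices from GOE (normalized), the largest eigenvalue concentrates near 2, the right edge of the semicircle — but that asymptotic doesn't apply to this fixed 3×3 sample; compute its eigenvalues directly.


Since M is real symmetric, all three eigenvalues are real; they are the roots of det(λI − M) = λ³ − (tr M) λ² + s λ − det M, where s is the sum of the principal 2×2 minors.
tr M = 2 + (-1) + 3 = 4.
s = (2·(-1) − 3²) + (2·3 − 2²) + ((-1)·3 − 0²) = -11 + 2 + (-3) = -12.
det M (expand along row 1) = 2·(-3) − 3·9 + 2·2 = -29.
Characteristic polynomial: λ³ − 4λ² − 12λ + 29 = 0.
Substitute λ = y + (tr M)/3 = y + 1.333333 to remove the quadratic term: y³ + p·y + q = 0 with p = s − (tr M)²/3 = -17.333333 and q = −2(tr M)³/27 + (tr M)·s/3 − det M = 8.259259.
Three real roots ⇒ use the trigonometric (Viète) form: r = 2√(−p/3) = 4.807402, φ = arccos(3q/(p·r)) = arccos(-0.297351) = 1.872714 rad.
y_k = r·cos(φ/3 − 2πk/3) for k = 0, 1, 2 gives y = 3.900768, 0.482996, -4.383764.
λ_k = y_k + 1.333333 gives λ = 5.2341, 1.8163, -3.0504 (check: the sum is 4.0000 = tr M).

Hence λ_max = 5.2341 and λ_min = -3.0504.


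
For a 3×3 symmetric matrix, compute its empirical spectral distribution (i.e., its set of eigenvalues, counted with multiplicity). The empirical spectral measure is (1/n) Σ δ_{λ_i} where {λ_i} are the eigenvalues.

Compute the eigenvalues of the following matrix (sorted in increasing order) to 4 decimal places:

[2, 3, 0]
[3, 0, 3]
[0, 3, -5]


Since M is real symmetric, all three eigenvalues are real; they are the roots of det(λI − M) = λ³ − (tr M) λ² + s λ − det M, where s is the sum of the principal 2×2 minors.
tr M = 2 + 0 + (-5) = -3.
s = (2·0 − 3²) + (2·(-5) − 0²) + (0·(-5) − 3²) = -9 + (-10) + (-9) = -28.
det M (expand along row 1) = 2·(-9) − 3·(-15) + 0·9 = 27.
Characteristic polynomial: λ³ + 3λ² − 28λ − 27 = 0.
Substitute λ = y + (tr M)/3 = y − 1.000000 to remove the quadratic term: y³ + p·y + q = 0 with p = s − (tr M)²/3 = -31.000000 and q = −2(tr M)³/27 + (tr M)·s/3 − det M = 3.000000.
Three real roots ⇒ use the trigonometric (Viète) form: r = 2√(−p/3) = 6.429101, φ = arccos(3q/(p·r)) = arccos(-0.045158) = 1.615969 rad.
y_k = r·cos(φ/3 − 2πk/3) for k = 0, 1, 2 gives y = 5.518731, 0.096803, -5.615535.
λ_k = y_k − 1.000000 gives λ = 4.5187, -0.9032, -6.6155 (check: the sum is -3.0000 = tr M).

Eigenvalues sorted in increasing order: [-6.6155, -0.9032, 4.5187].


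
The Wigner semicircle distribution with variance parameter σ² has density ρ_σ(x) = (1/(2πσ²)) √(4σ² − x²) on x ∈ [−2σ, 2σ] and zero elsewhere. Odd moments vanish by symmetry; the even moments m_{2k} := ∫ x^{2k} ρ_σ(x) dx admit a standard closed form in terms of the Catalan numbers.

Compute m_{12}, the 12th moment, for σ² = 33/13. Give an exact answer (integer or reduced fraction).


By the scaled semicircle moment identity, m_{2k} = σ^{2k} · C_k with k = 6.
C_6 = (1/(k+1)) · C(2k, k) = (1/7) · C(12, 6) = (1/7) · 924 = 132.
σ^{2k} = (σ²)^k = (33/13)^6 = 1291467969/4826809.

Therefore m_{12} = σ^{12} · C_6 = (1291467969/4826809) · 132 = 170473771908/4826809.


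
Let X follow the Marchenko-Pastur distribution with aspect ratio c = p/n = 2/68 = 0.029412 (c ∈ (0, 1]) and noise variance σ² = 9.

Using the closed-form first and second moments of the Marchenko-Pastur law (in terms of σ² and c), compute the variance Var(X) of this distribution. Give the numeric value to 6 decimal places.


Recall the MP moments m_1 = E[X] = σ² and m_2 = E[X²] = σ⁴ (1 + c).
m_1 = E[X] = σ² = 9, so m_1² = 81.
m_2 = E[X²] = σ⁴ (1 + c) = 81 · (1 + 0.029412) = 81 · 1.029412 = 83.382353.
(Note m_2 − m_1² simplifies to c · σ⁴ = 0.029412 · 81.)

Var(X) = m_2 − m_1² = 83.382353 − 81 = 2.382353.


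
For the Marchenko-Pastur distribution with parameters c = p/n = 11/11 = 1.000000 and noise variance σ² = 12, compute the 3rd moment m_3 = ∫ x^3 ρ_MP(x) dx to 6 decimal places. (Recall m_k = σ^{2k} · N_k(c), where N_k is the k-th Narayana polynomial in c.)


E[X³] = σ⁶ (1 + 3c + c²) (third MP moment). With σ² = 12 (so σ⁶ = 1728) and c = 11/11 = 1.000000: E[X³] = 1728 · (1 + 3·1.000000 + (1.000000)²) = 1728 · 5.000000.

So E[X^3] = 8640.000000.


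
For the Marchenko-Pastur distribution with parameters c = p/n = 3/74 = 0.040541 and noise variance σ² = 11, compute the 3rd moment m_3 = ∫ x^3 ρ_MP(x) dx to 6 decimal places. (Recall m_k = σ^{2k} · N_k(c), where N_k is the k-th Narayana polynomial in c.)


E[X³] = σ⁶ (1 + 3c + c²) (third MP moment). With σ² = 11 (so σ⁶ = 1331) and c = 3/74 = 0.040541: E[X³] = 1331 · (1 + 3·0.040541 + (0.040541)²) = 1331 · 1.123265.

So E[X^3] = 1495.065924.


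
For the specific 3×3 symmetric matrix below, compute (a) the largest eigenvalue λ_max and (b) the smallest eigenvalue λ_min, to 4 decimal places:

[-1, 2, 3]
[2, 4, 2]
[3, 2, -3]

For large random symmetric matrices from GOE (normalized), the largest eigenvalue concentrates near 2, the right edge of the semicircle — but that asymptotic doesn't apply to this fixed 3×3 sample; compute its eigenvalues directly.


Since M is real symmetric, all three eigenvalues are real; they are the roots of det(λI − M) = λ³ − (tr M) λ² + s λ − det M, where s is the sum of the principal 2×2 minors.
tr M = -1 + 4 + (-3) = 0.
s = ((-1)·4 − 2²) + ((-1)·(-3) − 3²) + (4·(-3) − 2²) = -8 + (-6) + (-16) = -30.
det M (expand along row 1) = (-1)·(-16) − 2·(-12) + 3·(-8) = 16.
Characteristic polynomial: λ³ − 30λ − 16 = 0.
Substitute λ = y + (tr M)/3 = y + 0.000000 to remove the quadratic term: y³ + p·y + q = 0 with p = s − (tr M)²/3 = -30.000000 and q = −2(tr M)³/27 + (tr M)·s/3 − det M = -16.000000.
Three real roots ⇒ use the trigonometric (Viète) form: r = 2√(−p/3) = 6.324555, φ = arccos(3q/(p·r)) = arccos(0.252982) = 1.315035 rad.
y_k = r·cos(φ/3 − 2πk/3) for k = 0, 1, 2 gives y = 5.726603, -0.538540, -5.188063.
λ_k = y_k + 0.000000 gives λ = 5.7266, -0.5385, -5.1881 (check: the sum is 0.0000 = tr M).

Hence λ_max = 5.7266 and λ_min = -5.1881.


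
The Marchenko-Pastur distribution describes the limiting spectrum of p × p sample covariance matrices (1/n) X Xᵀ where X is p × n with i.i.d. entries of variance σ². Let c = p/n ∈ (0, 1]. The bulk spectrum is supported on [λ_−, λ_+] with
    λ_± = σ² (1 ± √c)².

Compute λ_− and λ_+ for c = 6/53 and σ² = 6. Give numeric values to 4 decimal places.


c = 6/53 = 0.113208; √c = 0.336463.
λ_− = σ² (1 − √c)² = 6 · (1 − 0.336463)² = 6 · (0.663537)² = 2.641686.
λ_+ = σ² (1 + √c)² = 6 · (1 + 0.336463)² = 6 · (1.336463)² = 10.716805.

Rounded to 4 decimal places: λ_− ≈ 2.6417, λ_+ ≈ 10.7168.


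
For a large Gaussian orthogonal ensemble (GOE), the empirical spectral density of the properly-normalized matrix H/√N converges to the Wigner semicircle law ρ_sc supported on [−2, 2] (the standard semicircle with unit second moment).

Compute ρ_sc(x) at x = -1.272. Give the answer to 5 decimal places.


ρ_sc(x) = (1/(2π)) √(4 − x²). With x = -1.272:
  4 − x² = 4 − (-1.272)² = 4 − 1.617984 = 2.382016.
  √(4 − x²) = 1.543378.
  1/(2π) = 0.159155.
  ρ_sc(-1.272) = 0.159155 · 1.543378 = 0.245636.

Rounded to 5 decimal places: ρ_sc(-1.272) ≈ 0.24564.


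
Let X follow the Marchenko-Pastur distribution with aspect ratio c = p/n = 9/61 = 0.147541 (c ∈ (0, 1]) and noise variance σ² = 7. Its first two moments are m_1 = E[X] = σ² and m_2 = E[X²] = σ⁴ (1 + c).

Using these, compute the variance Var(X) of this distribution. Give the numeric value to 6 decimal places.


m_1 = E[X] = σ² = 7, so m_1² = 49.
m_2 = E[X²] = σ⁴ (1 + c) = 49 · (1 + 0.147541) = 49 · 1.147541 = 56.229508.
(Note m_2 − m_1² simplifies to c · σ⁴ = 0.147541 · 49.)

Var(X) = m_2 − m_1² = 56.229508 − 49 = 7.229508.


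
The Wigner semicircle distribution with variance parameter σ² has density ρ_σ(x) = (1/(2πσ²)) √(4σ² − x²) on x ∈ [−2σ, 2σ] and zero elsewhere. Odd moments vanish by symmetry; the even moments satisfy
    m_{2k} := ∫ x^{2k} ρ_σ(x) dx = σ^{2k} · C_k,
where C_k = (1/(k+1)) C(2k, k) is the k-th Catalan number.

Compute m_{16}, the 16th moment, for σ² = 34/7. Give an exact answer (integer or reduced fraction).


By the scaled semicircle moment identity, m_{2k} = σ^{2k} · C_k with k = 8.
C_8 = (1/(k+1)) · C(2k, k) = (1/9) · C(16, 8) = (1/9) · 12870 = 1430.
σ^{2k} = (σ²)^k = (34/7)^8 = 1785793904896/5764801.

Therefore m_{16} = σ^{16} · C_8 = (1785793904896/5764801) · 1430 = 2553685284001280/5764801.
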